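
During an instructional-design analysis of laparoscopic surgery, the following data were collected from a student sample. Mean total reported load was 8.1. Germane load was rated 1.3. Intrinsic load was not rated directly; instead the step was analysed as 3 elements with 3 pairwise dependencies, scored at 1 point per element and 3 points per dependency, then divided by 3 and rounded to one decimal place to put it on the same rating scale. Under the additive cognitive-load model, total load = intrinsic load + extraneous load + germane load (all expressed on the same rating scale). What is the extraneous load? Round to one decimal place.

Intrinsic (element-interactivity): (3 × 1 + 3 × 3) / 3 = 12 / 3 = 4.0000 → 4.0.
extraneous load = total − intrinsic − germane
             = 8.1 − 4.0 − 1.3 = 2.8.

2.8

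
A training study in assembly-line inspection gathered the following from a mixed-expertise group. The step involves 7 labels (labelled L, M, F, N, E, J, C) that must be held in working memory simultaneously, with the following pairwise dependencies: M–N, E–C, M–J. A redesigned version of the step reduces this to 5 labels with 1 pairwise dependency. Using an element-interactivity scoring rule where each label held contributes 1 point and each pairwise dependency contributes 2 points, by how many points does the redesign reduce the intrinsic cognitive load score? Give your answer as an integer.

Original: 7 × 1 + 3 × 2 = 7 + 6 = 13.
Redesigned: 5 × 1 + 1 × 2 = 5 + 2 = 7.
Reduction = 13 − 7 = 6.

6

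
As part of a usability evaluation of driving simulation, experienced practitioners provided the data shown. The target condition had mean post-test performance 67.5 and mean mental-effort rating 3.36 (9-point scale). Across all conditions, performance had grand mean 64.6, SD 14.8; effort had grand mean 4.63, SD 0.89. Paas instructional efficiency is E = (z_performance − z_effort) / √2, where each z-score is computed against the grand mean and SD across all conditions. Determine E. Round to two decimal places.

z_performance = (67.5 − 64.6) / 14.8 = 2.9000 / 14.8 = 0.1959.
z_effort = (3.36 − 4.63) / 0.89 = -1.2700 / 0.89 = -1.4270.
z_P − z_E = 0.1959 − (-1.4270) = 1.6229.
E = 1.6229 / √2 = 1.6229 / 1.41421 = 1.1476 ≈ 1.15.

1.15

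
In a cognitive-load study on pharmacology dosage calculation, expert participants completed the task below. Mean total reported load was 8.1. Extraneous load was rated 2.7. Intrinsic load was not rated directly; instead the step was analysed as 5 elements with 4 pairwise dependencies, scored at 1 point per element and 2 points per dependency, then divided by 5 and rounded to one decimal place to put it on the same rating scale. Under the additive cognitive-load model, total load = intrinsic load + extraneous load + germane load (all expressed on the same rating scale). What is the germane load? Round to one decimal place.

2.8

Intrinsic (element-interactivity): (5 × 1 + 4 × 2) / 5 = 13 / 5 = 2.6000 → 2.6.
germane load = total − intrinsic − extraneous
             = 8.1 − 2.6 − 2.7 = 2.8.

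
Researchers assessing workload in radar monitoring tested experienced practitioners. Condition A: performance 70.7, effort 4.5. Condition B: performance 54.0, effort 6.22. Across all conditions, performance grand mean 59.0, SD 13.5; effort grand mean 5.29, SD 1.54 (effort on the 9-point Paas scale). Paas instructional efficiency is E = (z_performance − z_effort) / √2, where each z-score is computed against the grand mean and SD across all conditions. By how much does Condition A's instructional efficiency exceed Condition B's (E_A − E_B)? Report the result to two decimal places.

Condition A: z_P = (70.7 − 59.0)/13.5 = 0.8667; z_E = (4.5 − 5.29)/1.54 = -0.5130; E_A = (0.8667 − (-0.5130))/√2 = 0.9756.
Condition B: z_P = (54.0 − 59.0)/13.5 = -0.3704; z_E = (6.22 − 5.29)/1.54 = 0.6039; E_B = (-0.3704 − 0.6039)/√2 = -0.6889.
E_A − E_B = 0.9756 − (-0.6889) = 1.6645 ≈ 1.66.

1.66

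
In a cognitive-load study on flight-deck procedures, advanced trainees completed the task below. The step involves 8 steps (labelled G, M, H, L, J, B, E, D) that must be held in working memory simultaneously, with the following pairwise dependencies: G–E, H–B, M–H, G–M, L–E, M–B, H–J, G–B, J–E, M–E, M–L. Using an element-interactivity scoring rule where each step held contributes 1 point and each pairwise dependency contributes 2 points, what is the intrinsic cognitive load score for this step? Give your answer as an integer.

30

Count of steps held simultaneously: 8.
Count of pairwise dependencies listed: 11.
Element contribution: 8 × 1 = 8.
Interaction contribution: 11 × 2 = 22.
Intrinsic load = 8 + 22 = 30.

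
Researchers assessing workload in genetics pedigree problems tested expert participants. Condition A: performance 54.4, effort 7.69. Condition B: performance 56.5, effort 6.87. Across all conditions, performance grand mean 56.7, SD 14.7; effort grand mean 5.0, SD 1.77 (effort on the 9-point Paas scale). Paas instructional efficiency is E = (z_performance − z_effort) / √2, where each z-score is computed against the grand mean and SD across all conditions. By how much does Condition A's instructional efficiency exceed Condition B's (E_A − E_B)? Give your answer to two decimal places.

Condition A: z_P = (54.4 − 56.7)/14.7 = -0.1565; z_E = (7.69 − 5.0)/1.77 = 1.5198; E_A = (-0.1565 − 1.5198)/√2 = -1.1853.
Condition B: z_P = (56.5 − 56.7)/14.7 = -0.0136; z_E = (6.87 − 5.0)/1.77 = 1.0565; E_B = (-0.0136 − 1.0565)/√2 = -0.7567.
E_A − E_B = -1.1853 − (-0.7567) = -0.4286 ≈ -0.43.

-0.43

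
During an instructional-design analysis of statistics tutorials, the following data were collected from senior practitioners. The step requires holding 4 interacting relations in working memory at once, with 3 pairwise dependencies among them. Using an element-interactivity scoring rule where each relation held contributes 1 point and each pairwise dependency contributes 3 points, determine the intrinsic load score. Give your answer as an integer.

Element contribution: 4 × 1 = 4.
Interaction contribution: 3 × 3 = 9.
Intrinsic load = 4 + 9 = 13.

13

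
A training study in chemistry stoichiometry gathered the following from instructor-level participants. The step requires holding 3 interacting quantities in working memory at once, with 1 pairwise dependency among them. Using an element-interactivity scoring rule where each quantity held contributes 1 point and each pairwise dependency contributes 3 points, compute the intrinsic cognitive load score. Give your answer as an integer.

6

Element contribution: 3 × 1 = 3.
Interaction contribution: 1 × 3 = 3.
Intrinsic load = 3 + 3 = 6.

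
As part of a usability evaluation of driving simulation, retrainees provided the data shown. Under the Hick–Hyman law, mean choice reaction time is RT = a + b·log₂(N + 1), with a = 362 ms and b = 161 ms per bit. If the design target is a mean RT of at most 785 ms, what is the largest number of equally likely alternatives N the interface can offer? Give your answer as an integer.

Set 362 + 161·log₂(N + 1) ≤ 785.
log₂(N + 1) ≤ (785 − 362) / 161 = 2.6273.
N + 1 ≤ 2^2.6273 = 6.1787.
N ≤ 5.1787, so the largest integer N is 5.

5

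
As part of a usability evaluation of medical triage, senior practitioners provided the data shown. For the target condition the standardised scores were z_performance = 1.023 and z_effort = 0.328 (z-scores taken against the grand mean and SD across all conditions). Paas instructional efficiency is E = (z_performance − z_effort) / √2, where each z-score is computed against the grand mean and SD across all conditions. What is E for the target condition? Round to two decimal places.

0.49

z_P − z_E = 1.023 − 0.328 = 0.6950.
E = 0.6950 / √2 = 0.6950 / 1.41421 = 0.4914 ≈ 0.49.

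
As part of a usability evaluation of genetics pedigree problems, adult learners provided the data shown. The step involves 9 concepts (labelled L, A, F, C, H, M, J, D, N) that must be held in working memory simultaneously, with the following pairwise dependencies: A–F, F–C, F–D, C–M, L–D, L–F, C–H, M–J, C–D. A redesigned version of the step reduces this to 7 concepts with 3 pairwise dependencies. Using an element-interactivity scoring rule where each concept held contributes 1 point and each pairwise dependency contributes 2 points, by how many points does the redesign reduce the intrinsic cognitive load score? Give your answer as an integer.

14

Original: 9 × 1 + 9 × 2 = 9 + 18 = 27.
Redesigned: 7 × 1 + 3 × 2 = 7 + 6 = 13.
Reduction = 27 − 13 = 14.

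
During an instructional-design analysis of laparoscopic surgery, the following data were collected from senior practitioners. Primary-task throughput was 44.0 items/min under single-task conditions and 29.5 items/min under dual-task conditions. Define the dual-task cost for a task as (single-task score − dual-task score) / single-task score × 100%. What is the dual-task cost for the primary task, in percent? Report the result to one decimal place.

Cost = (44.0 − 29.5) / 44.0 × 100%
     = 14.5000 / 44.0 × 100% = 32.9545%.
≈ 33.0%.

33.0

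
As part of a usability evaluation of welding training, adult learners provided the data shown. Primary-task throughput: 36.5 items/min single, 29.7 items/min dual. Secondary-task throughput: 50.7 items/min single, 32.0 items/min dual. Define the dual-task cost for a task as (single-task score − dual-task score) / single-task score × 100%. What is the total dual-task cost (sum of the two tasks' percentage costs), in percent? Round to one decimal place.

55.5

Primary cost = (36.5 − 29.7) / 36.5 × 100% = 18.6301%.
Secondary cost = (50.7 − 32.0) / 50.7 × 100% = 36.8836%.
Total = 18.6301% + 36.8836% = 55.5137% ≈ 55.5%.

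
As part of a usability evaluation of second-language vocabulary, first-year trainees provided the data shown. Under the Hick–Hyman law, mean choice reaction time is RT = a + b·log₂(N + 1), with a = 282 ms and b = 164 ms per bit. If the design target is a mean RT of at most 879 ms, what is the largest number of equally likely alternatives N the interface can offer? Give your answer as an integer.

11

Set 282 + 164·log₂(N + 1) ≤ 879.
log₂(N + 1) ≤ (879 − 282) / 164 = 3.6402.
N + 1 ≤ 2^3.6402 = 12.4684.
N ≤ 11.4684, so the largest integer N is 11.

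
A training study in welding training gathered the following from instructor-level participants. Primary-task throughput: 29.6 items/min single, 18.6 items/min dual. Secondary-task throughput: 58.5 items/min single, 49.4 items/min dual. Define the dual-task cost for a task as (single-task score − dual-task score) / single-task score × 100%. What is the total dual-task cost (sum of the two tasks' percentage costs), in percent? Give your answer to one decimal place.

52.7

Primary cost = (29.6 − 18.6) / 29.6 × 100% = 37.1622%.
Secondary cost = (58.5 − 49.4) / 58.5 × 100% = 15.5556%.
Total = 37.1622% + 15.5556% = 52.7178% ≈ 52.7%.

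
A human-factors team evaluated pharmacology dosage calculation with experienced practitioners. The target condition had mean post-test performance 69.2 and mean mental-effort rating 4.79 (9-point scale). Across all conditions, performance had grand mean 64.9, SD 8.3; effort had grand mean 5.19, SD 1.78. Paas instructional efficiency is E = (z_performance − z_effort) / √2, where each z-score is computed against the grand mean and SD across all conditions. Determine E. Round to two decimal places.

0.53

z_performance = (69.2 − 64.9) / 8.3 = 4.3000 / 8.3 = 0.5181.
z_effort = (4.79 − 5.19) / 1.78 = -0.4000 / 1.78 = -0.2247.
z_P − z_E = 0.5181 − (-0.2247) = 0.7428.
E = 0.7428 / √2 = 0.7428 / 1.41421 = 0.5252 ≈ 0.53.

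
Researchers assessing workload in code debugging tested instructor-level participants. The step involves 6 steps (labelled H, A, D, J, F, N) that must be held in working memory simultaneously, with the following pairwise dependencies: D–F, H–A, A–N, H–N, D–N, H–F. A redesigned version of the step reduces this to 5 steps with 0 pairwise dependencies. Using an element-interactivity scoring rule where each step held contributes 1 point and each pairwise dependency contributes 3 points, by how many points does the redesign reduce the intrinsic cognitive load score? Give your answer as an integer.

Original: 6 × 1 + 6 × 3 = 6 + 18 = 24.
Redesigned: 5 × 1 + 0 × 3 = 5 + 0 = 5.
Reduction = 24 − 5 = 19.

19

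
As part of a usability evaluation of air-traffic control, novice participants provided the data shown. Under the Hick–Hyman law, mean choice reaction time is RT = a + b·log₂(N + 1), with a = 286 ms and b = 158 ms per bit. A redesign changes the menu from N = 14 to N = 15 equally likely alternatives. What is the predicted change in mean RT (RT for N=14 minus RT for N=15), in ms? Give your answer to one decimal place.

RT(14) = 286 + 158·log₂(15) = 286 + 158·3.9069 = 903.2902 ms.
RT(15) = 286 + 158·log₂(16) = 286 + 158·4.0000 = 918.0000 ms.
Difference = 903.2902 − 918.0000 = -14.7098 ≈ -14.7 ms.

-14.7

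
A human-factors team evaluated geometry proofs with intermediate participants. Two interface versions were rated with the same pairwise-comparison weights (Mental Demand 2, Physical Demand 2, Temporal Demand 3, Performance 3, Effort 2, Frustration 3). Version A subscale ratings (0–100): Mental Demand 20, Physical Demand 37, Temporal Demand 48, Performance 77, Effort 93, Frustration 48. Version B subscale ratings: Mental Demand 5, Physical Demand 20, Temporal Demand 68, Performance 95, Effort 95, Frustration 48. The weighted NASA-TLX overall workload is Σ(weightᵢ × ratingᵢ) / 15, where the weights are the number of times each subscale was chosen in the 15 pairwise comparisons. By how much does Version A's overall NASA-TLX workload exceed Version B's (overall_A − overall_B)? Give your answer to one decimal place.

Version A weighted sum = 2·20 + 2·37 + 3·48 + 3·77 + 2·93 + 3·48 = 40 + 74 + 144 + 231 + 186 + 144 = 819; overall_A = 819/15 = 54.6000.
Version B weighted sum = 2·5 + 2·20 + 3·68 + 3·95 + 2·95 + 3·48 = 10 + 40 + 204 + 285 + 190 + 144 = 873; overall_B = 873/15 = 58.2000.
Difference = 54.6000 − 58.2000 = -3.6000 ≈ -3.6.

-3.6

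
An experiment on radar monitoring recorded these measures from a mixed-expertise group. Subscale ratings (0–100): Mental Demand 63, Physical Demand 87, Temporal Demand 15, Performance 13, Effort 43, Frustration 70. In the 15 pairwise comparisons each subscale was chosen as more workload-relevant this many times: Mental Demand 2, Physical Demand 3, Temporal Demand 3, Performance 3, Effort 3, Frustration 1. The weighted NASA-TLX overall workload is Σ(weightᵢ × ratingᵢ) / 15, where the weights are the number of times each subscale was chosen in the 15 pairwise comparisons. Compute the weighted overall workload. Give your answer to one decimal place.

The tallies are the weights (they sum to 15).
Weighted sum = 2·63 + 3·87 + 3·15 + 3·13 + 3·43 + 1·70
            = 126 + 261 + 45 + 39 + 129 + 70 = 670.
Overall workload = 670 / 15 = 44.6667 ≈ 44.7.

44.7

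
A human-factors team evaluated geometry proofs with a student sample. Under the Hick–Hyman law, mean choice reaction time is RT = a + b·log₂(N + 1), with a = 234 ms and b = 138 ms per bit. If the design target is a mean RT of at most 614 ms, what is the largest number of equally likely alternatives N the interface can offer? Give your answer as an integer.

Set 234 + 138·log₂(N + 1) ≤ 614.
log₂(N + 1) ≤ (614 − 234) / 138 = 2.7536.
N + 1 ≤ 2^2.7536 = 6.7440.
N ≤ 5.7440, so the largest integer N is 5.

5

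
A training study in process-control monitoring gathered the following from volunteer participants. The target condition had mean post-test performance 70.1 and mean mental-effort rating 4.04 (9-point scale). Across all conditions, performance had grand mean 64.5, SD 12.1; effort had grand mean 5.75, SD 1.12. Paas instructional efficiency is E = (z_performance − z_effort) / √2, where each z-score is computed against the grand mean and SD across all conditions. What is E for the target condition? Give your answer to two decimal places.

z_performance = (70.1 − 64.5) / 12.1 = 5.6000 / 12.1 = 0.4628.
z_effort = (4.04 − 5.75) / 1.12 = -1.7100 / 1.12 = -1.5268.
z_P − z_E = 0.4628 − (-1.5268) = 1.9896.
E = 1.9896 / √2 = 1.9896 / 1.41421 = 1.4069 ≈ 1.41.

1.41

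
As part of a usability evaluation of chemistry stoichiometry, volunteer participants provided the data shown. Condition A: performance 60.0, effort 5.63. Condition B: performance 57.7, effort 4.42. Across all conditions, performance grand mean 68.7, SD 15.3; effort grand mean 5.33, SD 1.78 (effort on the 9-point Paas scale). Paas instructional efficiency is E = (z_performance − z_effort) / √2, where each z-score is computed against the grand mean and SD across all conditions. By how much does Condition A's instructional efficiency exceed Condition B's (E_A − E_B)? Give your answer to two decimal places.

-0.37

Condition A: z_P = (60.0 − 68.7)/15.3 = -0.5686; z_E = (5.63 − 5.33)/1.78 = 0.1685; E_A = (-0.5686 − 0.1685)/√2 = -0.5212.
Condition B: z_P = (57.7 − 68.7)/15.3 = -0.7190; z_E = (4.42 − 5.33)/1.78 = -0.5112; E_B = (-0.7190 − (-0.5112))/√2 = -0.1469.
E_A − E_B = -0.5212 − (-0.1469) = -0.3743 ≈ -0.37.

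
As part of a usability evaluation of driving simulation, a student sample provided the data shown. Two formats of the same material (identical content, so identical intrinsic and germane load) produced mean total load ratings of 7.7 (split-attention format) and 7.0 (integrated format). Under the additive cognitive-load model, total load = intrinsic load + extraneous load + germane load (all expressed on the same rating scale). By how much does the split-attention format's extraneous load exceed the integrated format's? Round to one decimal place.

0.7

Intrinsic and germane load are equal across formats, so the difference in total load equals the difference in extraneous load.
Extraneous-load difference = 7.7 − 7.0 = 0.7.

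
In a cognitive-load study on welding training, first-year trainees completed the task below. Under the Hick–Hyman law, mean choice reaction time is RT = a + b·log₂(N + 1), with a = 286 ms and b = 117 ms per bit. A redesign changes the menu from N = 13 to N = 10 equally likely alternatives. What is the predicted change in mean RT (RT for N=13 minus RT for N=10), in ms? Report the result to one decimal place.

RT(13) = 286 + 117·log₂(14) = 286 + 117·3.8074 = 731.4658 ms.
RT(10) = 286 + 117·log₂(11) = 286 + 117·3.4594 = 690.7498 ms.
Difference = 731.4658 − 690.7498 = 40.7160 ≈ 40.7 ms.

40.7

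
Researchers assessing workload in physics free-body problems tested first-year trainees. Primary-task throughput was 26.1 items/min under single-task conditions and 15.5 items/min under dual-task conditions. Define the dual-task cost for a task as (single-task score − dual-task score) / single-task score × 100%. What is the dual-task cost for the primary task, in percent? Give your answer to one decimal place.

Cost = (26.1 − 15.5) / 26.1 × 100%
     = 10.6000 / 26.1 × 100% = 40.6130%.
≈ 40.6%.

40.6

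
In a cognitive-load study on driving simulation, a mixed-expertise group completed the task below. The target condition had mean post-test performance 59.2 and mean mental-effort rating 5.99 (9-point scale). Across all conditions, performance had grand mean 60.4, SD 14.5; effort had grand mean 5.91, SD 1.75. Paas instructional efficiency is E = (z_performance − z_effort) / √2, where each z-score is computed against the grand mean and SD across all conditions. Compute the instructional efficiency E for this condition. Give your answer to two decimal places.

z_performance = (59.2 − 60.4) / 14.5 = -1.2000 / 14.5 = -0.0828.
z_effort = (5.99 − 5.91) / 1.75 = 0.0800 / 1.75 = 0.0457.
z_P − z_E = -0.0828 − 0.0457 = -0.1285.
E = -0.1285 / √2 = -0.1285 / 1.41421 = -0.0909 ≈ -0.09.

-0.09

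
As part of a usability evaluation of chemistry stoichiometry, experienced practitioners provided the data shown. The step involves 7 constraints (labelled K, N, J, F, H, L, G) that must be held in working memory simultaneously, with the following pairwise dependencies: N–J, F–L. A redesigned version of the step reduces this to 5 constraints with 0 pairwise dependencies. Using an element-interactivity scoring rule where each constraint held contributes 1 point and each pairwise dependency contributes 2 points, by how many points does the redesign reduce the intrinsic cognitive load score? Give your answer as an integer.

Original: 7 × 1 + 2 × 2 = 7 + 4 = 11.
Redesigned: 5 × 1 + 0 × 2 = 5 + 0 = 5.
Reduction = 11 − 5 = 6.

6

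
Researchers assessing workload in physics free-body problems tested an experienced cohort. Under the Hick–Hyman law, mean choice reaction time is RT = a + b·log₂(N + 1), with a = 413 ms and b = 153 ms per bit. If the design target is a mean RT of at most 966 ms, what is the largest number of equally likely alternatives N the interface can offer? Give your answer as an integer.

Set 413 + 153·log₂(N + 1) ≤ 966.
log₂(N + 1) ≤ (966 − 413) / 153 = 3.6144.
N + 1 ≤ 2^3.6144 = 12.2474.
N ≤ 11.2474, so the largest integer N is 11.

11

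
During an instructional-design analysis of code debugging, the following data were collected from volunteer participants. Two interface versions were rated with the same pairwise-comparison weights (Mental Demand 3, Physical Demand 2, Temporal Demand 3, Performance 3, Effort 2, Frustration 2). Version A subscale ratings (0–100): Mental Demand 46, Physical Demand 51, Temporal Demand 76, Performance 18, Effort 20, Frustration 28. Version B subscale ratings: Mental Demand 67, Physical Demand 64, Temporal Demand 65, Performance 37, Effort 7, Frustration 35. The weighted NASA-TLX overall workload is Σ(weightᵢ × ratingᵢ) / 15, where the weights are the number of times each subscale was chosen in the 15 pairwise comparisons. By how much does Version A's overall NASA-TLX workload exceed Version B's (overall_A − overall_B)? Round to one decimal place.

Version A weighted sum = 3·46 + 2·51 + 3·76 + 3·18 + 2·20 + 2·28 = 138 + 102 + 228 + 54 + 40 + 56 = 618; overall_A = 618/15 = 41.2000.
Version B weighted sum = 3·67 + 2·64 + 3·65 + 3·37 + 2·7 + 2·35 = 201 + 128 + 195 + 111 + 14 + 70 = 719; overall_B = 719/15 = 47.9333.
Difference = 41.2000 − 47.9333 = -6.7333 ≈ -6.7.

-6.7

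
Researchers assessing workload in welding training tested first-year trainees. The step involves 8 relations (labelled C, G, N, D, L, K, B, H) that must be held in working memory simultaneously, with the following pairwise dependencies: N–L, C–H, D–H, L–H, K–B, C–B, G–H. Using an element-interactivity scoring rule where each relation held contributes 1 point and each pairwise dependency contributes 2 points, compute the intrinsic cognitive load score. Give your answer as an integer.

22

Count of relations held simultaneously: 8.
Count of pairwise dependencies listed: 7.
Element contribution: 8 × 1 = 8.
Interaction contribution: 7 × 2 = 14.
Intrinsic load = 8 + 14 = 22.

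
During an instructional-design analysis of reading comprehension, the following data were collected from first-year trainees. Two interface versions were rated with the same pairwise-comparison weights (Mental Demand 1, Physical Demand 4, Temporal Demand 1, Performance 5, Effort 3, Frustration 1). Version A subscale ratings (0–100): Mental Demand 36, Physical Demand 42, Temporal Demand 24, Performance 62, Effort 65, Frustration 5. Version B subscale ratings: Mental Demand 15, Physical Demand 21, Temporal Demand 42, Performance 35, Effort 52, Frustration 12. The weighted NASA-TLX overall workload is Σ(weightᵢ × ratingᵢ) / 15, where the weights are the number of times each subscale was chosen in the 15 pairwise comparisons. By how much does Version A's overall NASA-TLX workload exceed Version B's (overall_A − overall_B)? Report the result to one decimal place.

Version A weighted sum = 1·36 + 4·42 + 1·24 + 5·62 + 3·65 + 1·5 = 36 + 168 + 24 + 310 + 195 + 5 = 738; overall_A = 738/15 = 49.2000.
Version B weighted sum = 1·15 + 4·21 + 1·42 + 5·35 + 3·52 + 1·12 = 15 + 84 + 42 + 175 + 156 + 12 = 484; overall_B = 484/15 = 32.2667.
Difference = 49.2000 − 32.2667 = 16.9333 ≈ 16.9.

16.9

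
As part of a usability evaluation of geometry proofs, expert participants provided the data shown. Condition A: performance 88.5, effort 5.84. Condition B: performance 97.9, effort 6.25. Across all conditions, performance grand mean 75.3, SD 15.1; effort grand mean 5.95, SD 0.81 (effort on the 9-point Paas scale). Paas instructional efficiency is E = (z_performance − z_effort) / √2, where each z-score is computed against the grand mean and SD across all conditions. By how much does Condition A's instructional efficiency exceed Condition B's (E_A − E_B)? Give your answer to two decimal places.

Condition A: z_P = (88.5 − 75.3)/15.1 = 0.8742; z_E = (5.84 − 5.95)/0.81 = -0.1358; E_A = (0.8742 − (-0.1358))/√2 = 0.7142.
Condition B: z_P = (97.9 − 75.3)/15.1 = 1.4967; z_E = (6.25 − 5.95)/0.81 = 0.3704; E_B = (1.4967 − 0.3704)/√2 = 0.7964.
E_A − E_B = 0.7142 − 0.7964 = -0.0822 ≈ -0.08.

-0.08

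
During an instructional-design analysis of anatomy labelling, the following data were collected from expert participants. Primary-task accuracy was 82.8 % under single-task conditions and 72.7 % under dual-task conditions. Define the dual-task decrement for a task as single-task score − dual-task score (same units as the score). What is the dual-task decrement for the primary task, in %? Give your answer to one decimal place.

Decrement = 82.8 − 72.7 = 10.1000 % ≈ 10.1 %.

10.1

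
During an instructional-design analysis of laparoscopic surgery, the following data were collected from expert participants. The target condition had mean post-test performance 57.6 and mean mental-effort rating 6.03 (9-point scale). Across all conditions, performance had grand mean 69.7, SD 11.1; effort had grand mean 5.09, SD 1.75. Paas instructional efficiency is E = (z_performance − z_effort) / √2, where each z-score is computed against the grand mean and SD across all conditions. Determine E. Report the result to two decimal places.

z_performance = (57.6 − 69.7) / 11.1 = -12.1000 / 11.1 = -1.0901.
z_effort = (6.03 − 5.09) / 1.75 = 0.9400 / 1.75 = 0.5371.
z_P − z_E = -1.0901 − 0.5371 = -1.6272.
E = -1.6272 / √2 = -1.6272 / 1.41421 = -1.1506 ≈ -1.15.

-1.15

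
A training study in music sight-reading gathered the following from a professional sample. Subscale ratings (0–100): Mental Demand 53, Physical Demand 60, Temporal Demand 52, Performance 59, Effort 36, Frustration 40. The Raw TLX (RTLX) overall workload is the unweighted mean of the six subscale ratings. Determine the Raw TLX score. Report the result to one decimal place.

50.0

Sum of ratings = 53 + 60 + 52 + 59 + 36 + 40 = 300.
RTLX = 300 / 6 = 50.0000 ≈ 50.0.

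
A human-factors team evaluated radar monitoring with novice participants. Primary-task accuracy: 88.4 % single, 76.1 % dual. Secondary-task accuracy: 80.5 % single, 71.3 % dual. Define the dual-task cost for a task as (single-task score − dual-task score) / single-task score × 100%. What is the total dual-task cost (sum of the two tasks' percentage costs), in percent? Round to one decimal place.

Primary cost = (88.4 − 76.1) / 88.4 × 100% = 13.9140%.
Secondary cost = (80.5 − 71.3) / 80.5 × 100% = 11.4286%.
Total = 13.9140% + 11.4286% = 25.3426% ≈ 25.3%.

25.3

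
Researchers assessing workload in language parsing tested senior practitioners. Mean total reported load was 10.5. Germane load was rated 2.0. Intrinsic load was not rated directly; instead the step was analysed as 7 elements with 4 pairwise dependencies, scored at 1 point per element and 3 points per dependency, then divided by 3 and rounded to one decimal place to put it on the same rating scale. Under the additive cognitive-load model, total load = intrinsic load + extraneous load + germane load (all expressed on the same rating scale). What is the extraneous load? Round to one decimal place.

Intrinsic (element-interactivity): (7 × 1 + 4 × 3) / 3 = 19 / 3 = 6.3333 → 6.3.
extraneous load = total − intrinsic − germane
             = 10.5 − 6.3 − 2.0 = 2.2.

2.2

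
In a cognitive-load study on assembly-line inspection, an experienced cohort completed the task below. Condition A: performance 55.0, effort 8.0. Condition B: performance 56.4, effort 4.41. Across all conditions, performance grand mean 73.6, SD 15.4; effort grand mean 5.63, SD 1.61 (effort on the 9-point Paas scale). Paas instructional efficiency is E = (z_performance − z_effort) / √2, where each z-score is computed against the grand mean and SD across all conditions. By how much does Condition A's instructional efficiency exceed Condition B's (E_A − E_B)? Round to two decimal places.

Condition A: z_P = (55.0 − 73.6)/15.4 = -1.2078; z_E = (8.0 − 5.63)/1.61 = 1.4720; E_A = (-1.2078 − 1.4720)/√2 = -1.8949.
Condition B: z_P = (56.4 − 73.6)/15.4 = -1.1169; z_E = (4.41 − 5.63)/1.61 = -0.7578; E_B = (-1.1169 − (-0.7578))/√2 = -0.2539.
E_A − E_B = -1.8949 − (-0.2539) = -1.6410 ≈ -1.64.

-1.64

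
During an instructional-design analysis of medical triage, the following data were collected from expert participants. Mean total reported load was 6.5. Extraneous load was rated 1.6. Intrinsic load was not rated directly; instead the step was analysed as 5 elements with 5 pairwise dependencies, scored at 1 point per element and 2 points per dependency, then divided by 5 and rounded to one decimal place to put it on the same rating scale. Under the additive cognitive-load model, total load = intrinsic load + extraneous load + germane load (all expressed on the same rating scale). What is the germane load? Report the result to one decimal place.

Intrinsic (element-interactivity): (5 × 1 + 5 × 2) / 5 = 15 / 5 = 3.0000 → 3.0.
germane load = total − intrinsic − extraneous
             = 6.5 − 3.0 − 1.6 = 1.9.

1.9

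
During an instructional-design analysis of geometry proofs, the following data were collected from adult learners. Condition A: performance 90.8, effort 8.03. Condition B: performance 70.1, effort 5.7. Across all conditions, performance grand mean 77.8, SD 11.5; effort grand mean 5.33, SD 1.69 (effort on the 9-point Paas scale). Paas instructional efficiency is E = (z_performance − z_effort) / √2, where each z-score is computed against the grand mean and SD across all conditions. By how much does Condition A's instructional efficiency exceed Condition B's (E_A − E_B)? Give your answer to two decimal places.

0.30

Condition A: z_P = (90.8 − 77.8)/11.5 = 1.1304; z_E = (8.03 − 5.33)/1.69 = 1.5976; E_A = (1.1304 − 1.5976)/√2 = -0.3304.
Condition B: z_P = (70.1 − 77.8)/11.5 = -0.6696; z_E = (5.7 − 5.33)/1.69 = 0.2189; E_B = (-0.6696 − 0.2189)/√2 = -0.6283.
E_A − E_B = -0.3304 − (-0.6283) = 0.2979 ≈ 0.30.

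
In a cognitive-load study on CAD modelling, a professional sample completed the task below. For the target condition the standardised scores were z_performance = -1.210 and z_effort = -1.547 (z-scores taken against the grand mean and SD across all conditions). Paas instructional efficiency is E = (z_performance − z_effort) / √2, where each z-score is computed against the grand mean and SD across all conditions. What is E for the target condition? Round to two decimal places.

z_P − z_E = -1.210 − (-1.547) = 0.3370.
E = 0.3370 / √2 = 0.3370 / 1.41421 = 0.2383 ≈ 0.24.

0.24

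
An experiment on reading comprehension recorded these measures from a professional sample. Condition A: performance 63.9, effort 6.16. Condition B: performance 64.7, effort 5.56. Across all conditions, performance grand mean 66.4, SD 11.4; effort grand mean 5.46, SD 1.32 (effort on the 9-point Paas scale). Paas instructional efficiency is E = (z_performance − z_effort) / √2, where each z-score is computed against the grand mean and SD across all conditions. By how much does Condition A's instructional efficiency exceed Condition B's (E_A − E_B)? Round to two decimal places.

Condition A: z_P = (63.9 − 66.4)/11.4 = -0.2193; z_E = (6.16 − 5.46)/1.32 = 0.5303; E_A = (-0.2193 − 0.5303)/√2 = -0.5300.
Condition B: z_P = (64.7 − 66.4)/11.4 = -0.1491; z_E = (5.56 − 5.46)/1.32 = 0.0758; E_B = (-0.1491 − 0.0758)/√2 = -0.1590.
E_A − E_B = -0.5300 − (-0.1590) = -0.3710 ≈ -0.37.

-0.37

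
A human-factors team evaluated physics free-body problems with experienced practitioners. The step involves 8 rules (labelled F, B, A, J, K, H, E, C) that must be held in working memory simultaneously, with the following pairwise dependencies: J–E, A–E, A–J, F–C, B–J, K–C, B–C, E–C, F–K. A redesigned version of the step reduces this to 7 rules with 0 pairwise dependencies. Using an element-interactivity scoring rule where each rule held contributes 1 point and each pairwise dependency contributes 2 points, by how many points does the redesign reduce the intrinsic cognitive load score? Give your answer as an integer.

Original: 8 × 1 + 9 × 2 = 8 + 18 = 26.
Redesigned: 7 × 1 + 0 × 2 = 7 + 0 = 7.
Reduction = 26 − 7 = 19.

19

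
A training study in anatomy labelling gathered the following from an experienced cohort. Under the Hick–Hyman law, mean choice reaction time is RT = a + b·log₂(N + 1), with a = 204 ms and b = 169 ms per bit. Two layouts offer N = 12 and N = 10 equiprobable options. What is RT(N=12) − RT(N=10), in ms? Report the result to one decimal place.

RT(12) = 204 + 169·log₂(13) = 204 + 169·3.7004 = 829.3676 ms.
RT(10) = 204 + 169·log₂(11) = 204 + 169·3.4594 = 788.6386 ms.
Difference = 829.3676 − 788.6386 = 40.7290 ≈ 40.7 ms.

40.7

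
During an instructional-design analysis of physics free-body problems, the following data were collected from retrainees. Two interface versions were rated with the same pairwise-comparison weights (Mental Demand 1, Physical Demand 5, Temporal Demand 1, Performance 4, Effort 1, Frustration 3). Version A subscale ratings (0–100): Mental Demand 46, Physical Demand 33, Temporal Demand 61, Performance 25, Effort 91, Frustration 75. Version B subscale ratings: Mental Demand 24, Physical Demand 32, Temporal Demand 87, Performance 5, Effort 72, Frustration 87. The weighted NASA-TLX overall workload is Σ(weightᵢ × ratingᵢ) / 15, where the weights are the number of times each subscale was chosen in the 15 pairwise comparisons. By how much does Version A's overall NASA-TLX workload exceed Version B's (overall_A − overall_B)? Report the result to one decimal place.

4.3

Version A weighted sum = 1·46 + 5·33 + 1·61 + 4·25 + 1·91 + 3·75 = 46 + 165 + 61 + 100 + 91 + 225 = 688; overall_A = 688/15 = 45.8667.
Version B weighted sum = 1·24 + 5·32 + 1·87 + 4·5 + 1·72 + 3·87 = 24 + 160 + 87 + 20 + 72 + 261 = 624; overall_B = 624/15 = 41.6000.
Difference = 45.8667 − 41.6000 = 4.2667 ≈ 4.3.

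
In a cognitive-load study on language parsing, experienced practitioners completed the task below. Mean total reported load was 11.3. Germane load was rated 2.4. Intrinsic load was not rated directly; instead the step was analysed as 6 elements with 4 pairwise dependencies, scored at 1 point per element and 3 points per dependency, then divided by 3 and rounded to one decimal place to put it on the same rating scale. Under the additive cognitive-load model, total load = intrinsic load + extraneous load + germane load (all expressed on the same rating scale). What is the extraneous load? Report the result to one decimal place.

Intrinsic (element-interactivity): (6 × 1 + 4 × 3) / 3 = 18 / 3 = 6.0000 → 6.0.
extraneous load = total − intrinsic − germane
             = 11.3 − 6.0 − 2.4 = 2.9.

2.9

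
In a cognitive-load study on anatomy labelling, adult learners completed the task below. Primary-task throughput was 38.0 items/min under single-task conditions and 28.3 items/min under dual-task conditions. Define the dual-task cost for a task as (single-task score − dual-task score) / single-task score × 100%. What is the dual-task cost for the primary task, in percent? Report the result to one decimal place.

Cost = (38.0 − 28.3) / 38.0 × 100%
     = 9.7000 / 38.0 × 100% = 25.5263%.
≈ 25.5%.

25.5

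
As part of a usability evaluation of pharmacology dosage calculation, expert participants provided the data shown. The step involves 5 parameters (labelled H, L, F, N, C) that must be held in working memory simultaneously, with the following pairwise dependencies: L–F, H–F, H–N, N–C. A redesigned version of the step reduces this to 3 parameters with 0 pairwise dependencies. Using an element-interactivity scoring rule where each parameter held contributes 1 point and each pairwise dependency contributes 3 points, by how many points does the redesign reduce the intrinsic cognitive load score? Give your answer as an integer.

Original: 5 × 1 + 4 × 3 = 5 + 12 = 17.
Redesigned: 3 × 1 + 0 × 3 = 3 + 0 = 3.
Reduction = 17 − 3 = 14.

14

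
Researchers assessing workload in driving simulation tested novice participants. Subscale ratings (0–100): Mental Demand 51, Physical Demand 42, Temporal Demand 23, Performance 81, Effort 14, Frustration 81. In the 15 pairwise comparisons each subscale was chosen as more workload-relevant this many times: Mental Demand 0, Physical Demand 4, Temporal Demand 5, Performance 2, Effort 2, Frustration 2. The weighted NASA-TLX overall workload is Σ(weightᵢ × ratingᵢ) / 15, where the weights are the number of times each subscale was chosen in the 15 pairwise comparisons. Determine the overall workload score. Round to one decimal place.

42.3

The tallies are the weights (they sum to 15).
Weighted sum = 0·51 + 4·42 + 5·23 + 2·81 + 2·14 + 2·81
            = 0 + 168 + 115 + 162 + 28 + 162 = 635.
Overall workload = 635 / 15 = 42.3333 ≈ 42.3.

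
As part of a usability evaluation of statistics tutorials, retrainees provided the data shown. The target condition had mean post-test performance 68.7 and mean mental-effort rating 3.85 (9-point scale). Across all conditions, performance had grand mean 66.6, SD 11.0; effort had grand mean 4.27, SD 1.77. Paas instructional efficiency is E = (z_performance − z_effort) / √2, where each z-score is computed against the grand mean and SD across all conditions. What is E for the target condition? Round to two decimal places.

0.30

z_performance = (68.7 − 66.6) / 11.0 = 2.1000 / 11.0 = 0.1909.
z_effort = (3.85 − 4.27) / 1.77 = -0.4200 / 1.77 = -0.2373.
z_P − z_E = 0.1909 − (-0.2373) = 0.4282.
E = 0.4282 / √2 = 0.4282 / 1.41421 = 0.3028 ≈ 0.30.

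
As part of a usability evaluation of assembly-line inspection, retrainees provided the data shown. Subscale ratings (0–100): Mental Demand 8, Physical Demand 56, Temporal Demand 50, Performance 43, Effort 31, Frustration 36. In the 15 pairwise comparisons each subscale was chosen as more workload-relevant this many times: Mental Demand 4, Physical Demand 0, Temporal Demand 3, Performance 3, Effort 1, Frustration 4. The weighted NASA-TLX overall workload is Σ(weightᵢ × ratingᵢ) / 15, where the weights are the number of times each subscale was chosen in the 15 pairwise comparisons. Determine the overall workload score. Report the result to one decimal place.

The tallies are the weights (they sum to 15).
Weighted sum = 4·8 + 0·56 + 3·50 + 3·43 + 1·31 + 4·36
            = 32 + 0 + 150 + 129 + 31 + 144 = 486.
Overall workload = 486 / 15 = 32.4000 ≈ 32.4.

32.4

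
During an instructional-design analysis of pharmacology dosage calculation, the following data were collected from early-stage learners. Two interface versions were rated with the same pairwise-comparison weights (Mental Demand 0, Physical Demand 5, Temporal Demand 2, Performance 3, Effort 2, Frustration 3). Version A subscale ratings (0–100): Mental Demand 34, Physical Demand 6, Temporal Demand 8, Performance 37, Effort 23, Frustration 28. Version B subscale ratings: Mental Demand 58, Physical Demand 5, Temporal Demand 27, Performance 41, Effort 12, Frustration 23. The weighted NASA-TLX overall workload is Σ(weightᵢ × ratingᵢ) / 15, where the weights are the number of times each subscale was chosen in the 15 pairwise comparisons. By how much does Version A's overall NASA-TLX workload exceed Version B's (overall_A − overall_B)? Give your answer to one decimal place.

-0.5

Version A weighted sum = 0·34 + 5·6 + 2·8 + 3·37 + 2·23 + 3·28 = 0 + 30 + 16 + 111 + 46 + 84 = 287; overall_A = 287/15 = 19.1333.
Version B weighted sum = 0·58 + 5·5 + 2·27 + 3·41 + 2·12 + 3·23 = 0 + 25 + 54 + 123 + 24 + 69 = 295; overall_B = 295/15 = 19.6667.
Difference = 19.1333 − 19.6667 = -0.5334 ≈ -0.5.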